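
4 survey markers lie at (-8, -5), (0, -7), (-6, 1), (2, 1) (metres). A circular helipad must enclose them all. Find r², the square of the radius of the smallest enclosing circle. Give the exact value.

A smallest enclosing disk is always determined by at most three of the input points on its boundary.
The farthest pair is (-8, -5)–(2, 1) with squared distance 136. The circle on this segment as diameter has centre (-3, -2) and r² = 136/4 = 34.
Check (0, -7): distance² to centre = 34 ≤ 34, so it lies inside.
All remaining points lie in this disk, and no smaller disk contains both endpoints, so this is the minimum enclosing circle.

34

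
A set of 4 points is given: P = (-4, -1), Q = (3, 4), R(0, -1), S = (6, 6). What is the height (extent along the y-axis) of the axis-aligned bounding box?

7

max y = 6, min y = -1, so height = 7.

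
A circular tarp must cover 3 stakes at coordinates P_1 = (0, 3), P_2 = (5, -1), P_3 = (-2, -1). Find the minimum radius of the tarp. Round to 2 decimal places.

3.58

Side lengths²: P_1P_2² = 41, P_1P_3² = 20, P_2P_3² = 49.
Since P_2P_3² = 49 < 41 + 20 = 61, the triangle is acute, so the smallest enclosing circle is the circumcircle.
Circumcentre = (1.5, -0.25), r² = 12.8125.
r = √(12.8125) ≈ 3.58.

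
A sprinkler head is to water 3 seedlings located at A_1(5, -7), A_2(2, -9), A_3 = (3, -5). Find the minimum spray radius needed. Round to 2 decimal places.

2.10

Side lengths²: A_1A_2² = 13, A_1A_3² = 8, A_2A_3² = 17.
Since A_2A_3² = 17 < 13 + 8 = 21, the triangle is acute, so the smallest enclosing circle is the circumcircle.
Circumcentre = (2.9, -7.1), r² = 4.42.
r = √(4.42) ≈ 2.10.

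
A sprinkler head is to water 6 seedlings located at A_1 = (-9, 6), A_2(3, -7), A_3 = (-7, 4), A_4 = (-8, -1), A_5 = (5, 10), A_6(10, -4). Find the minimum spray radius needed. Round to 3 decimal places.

10.735

A smallest enclosing disk is always determined by at most three of the input points on its boundary.
The farthest pair is A_1–A_6 with squared distance 461. The circle on this segment as diameter has centre (0.5, 1) and r² = 461/4 = 115.25.
Check A_2: distance² to centre = 70.25 ≤ 115.25, so it lies inside.
All remaining points lie in this disk, and no smaller disk contains both endpoints, so this is the minimum enclosing circle.
r = √(115.25) ≈ 10.735.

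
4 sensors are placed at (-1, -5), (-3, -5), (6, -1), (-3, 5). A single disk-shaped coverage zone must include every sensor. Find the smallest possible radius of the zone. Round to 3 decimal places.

5.918

By Welzl's lemma the MEC is supported by two points (diametrically opposite) or three points (on a circumcircle).
The minimum enclosing circle is determined by three boundary points: (-3, -5), (6, -1), (-3, 5).
Their circumcentre is (1/6, 0) with r² = 1261/36.
The farthest remaining point (-1, -5) is at distance² 949/36 ≤ 1261/36.
r = √(1261/36) ≈ 5.918.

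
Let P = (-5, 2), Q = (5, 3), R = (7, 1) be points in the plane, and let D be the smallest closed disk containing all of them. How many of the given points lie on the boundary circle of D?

Side lengths²: PQ² = 101, PR² = 145, QR² = 8.
Since PR² = 145 ≥ 101 + 8 = 109, the angle opposite PR is not acute, so the smallest enclosing circle has PR as diameter.
Centre = midpoint of PR = (1, 1.5), r² = 145/4 = 36.25.
The points at distance exactly r from the centre are P, R — 2 points.

2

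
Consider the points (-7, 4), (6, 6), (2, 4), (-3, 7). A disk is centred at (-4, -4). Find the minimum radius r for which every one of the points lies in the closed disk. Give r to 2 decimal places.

14.14

The required radius is the distance from (-4, -4) to the farthest point.
Squared distances: 73, 200, 100, 122.
Maximum is 200, attained at (6, 6).
r = √200 ≈ 14.14.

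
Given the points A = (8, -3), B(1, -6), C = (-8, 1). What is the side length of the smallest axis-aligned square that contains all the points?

The bounding box has width 16 and height 7.
An axis-aligned square enclosing the set must have side ≥ max(width, height).
So the minimum side is max(16, 7) = 16.

16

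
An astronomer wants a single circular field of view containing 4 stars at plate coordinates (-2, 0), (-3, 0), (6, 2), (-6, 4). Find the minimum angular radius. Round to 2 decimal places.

6.08

A smallest enclosing disk is always determined by at most three of the input points on its boundary.
The farthest pair is (6, 2)–(-6, 4) with squared distance 148. The circle on this segment as diameter has centre (0, 3) and r² = 148/4 = 37.
Check (-2, 0): distance² to centre = 13 ≤ 37, so it lies inside.
All remaining points lie in this disk, and no smaller disk contains both endpoints, so this is the minimum enclosing circle.
r = √37 ≈ 6.08.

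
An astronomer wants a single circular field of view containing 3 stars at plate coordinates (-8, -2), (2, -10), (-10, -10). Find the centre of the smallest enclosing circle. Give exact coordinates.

(-4, -7.25)

Call the three points A, B, C in the order given.
Side lengths²: AB² = 164, AC² = 68, BC² = 144.
Since AB² = 164 < 144 + 68 = 212, the triangle is acute, so the smallest enclosing circle is the circumcircle.
Circumcentre = (-4, -7.25), r² = 43.5625.
Centre = (-4, -7.25).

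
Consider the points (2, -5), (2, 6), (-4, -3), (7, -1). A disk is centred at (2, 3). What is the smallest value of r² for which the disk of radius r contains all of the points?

The required radius is the distance from (2, 3) to the farthest point.
Squared distances: 64, 9, 72, 41.
Maximum is 72, attained at (-4, -3).

72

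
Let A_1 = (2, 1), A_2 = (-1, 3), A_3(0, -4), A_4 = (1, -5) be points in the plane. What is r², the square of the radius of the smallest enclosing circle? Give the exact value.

A smallest enclosing disk is always determined by at most three of the input points on its boundary.
The farthest pair is A_2–A_4 with squared distance 68. The circle on this segment as diameter has centre (0, -1) and r² = 68/4 = 17.
Check A_1: distance² to centre = 8 ≤ 17, so it lies inside.
All remaining points lie in this disk, and no smaller disk contains both endpoints, so this is the minimum enclosing circle.

17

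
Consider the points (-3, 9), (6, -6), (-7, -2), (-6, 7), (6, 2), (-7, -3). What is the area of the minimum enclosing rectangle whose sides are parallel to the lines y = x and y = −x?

225

In coordinates u = x + y, v = x − y the rectangle is axis-aligned; the map (x,y)→(u,v) scales areas by 2.
u-values: 6, 0, -9, 1, 8, -10; range = 8 − (-10) = 18.
v-values: -12, 12, -5, -13, 4, -4; range = 12 − (-13) = 25.
Area = (18 × 25) / 2 = 225.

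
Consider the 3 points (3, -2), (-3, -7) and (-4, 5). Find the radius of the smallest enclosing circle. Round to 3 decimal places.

6.046

Call the three points A, B, C in the order given.
Side lengths²: AB² = 61, AC² = 98, BC² = 145.
Since BC² = 145 < 98 + 61 = 159, the triangle is acute, so the smallest enclosing circle is the circumcircle.
Circumcentre = (-65/22, -21/22), r² = 8845/242.
r = √(8845/242) ≈ 6.046.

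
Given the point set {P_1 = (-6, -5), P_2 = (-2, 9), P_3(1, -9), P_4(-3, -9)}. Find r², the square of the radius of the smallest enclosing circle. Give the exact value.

12025/144

A smallest enclosing disk is always determined by at most three of the input points on its boundary.
The minimum enclosing circle is determined by three boundary points: P_2, P_3, P_4.
Their circumcentre is (-1, -1/12) with r² = 12025/144.
The farthest remaining point P_1 is at distance² 7081/144 ≤ 12025/144.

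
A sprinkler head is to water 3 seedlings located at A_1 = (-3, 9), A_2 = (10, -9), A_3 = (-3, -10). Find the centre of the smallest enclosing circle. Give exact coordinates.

(73/26, -0.5)

Side lengths²: A_1A_2² = 493, A_1A_3² = 361, A_2A_3² = 170.
Since A_1A_2² = 493 < 361 + 170 = 531, the triangle is acute, so the smallest enclosing circle is the circumcircle.
Circumcentre = (73/26, -0.5), r² = 41905/338.
Centre = (73/26, -0.5).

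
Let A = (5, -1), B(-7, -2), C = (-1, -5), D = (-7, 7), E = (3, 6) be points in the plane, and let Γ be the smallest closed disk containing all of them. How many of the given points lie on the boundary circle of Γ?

3

The minimum enclosing circle of a finite set is fixed by two of the points (as a diameter) or three (as a circumcircle).
The minimum enclosing circle is determined by three boundary points: A, C, D.
Their circumcentre is (-1.5, 2.25) with r² = 52.8125.
The farthest remaining point B is at distance² 48.3125 ≤ 52.8125.
The points at distance exactly r from the centre are A, C, D — 3 points.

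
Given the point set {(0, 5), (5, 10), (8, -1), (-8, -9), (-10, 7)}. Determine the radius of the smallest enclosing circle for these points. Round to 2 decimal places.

The farthest pair is (5, 10)–(-8, -9) with squared distance 530. The circle on this segment as diameter has centre (-1.5, 0.5) and r² = 530/4 = 132.5.
Check (0, 5): distance² to centre = 22.5 ≤ 132.5, so it lies inside.
All remaining points lie in this disk, and no smaller disk contains both endpoints, so this is the minimum enclosing circle.
r = √(132.5) ≈ 11.51.

11.51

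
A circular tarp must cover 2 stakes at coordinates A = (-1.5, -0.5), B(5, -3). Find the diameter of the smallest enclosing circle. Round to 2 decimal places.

The smallest circle enclosing two points has them as diameter endpoints.
Centre = midpoint = (1.75, -1.75); r² = |AB|²/4 = 48.5/4 = 12.125.
Diameter = 2r = 2√(12.125) ≈ 6.96.

6.96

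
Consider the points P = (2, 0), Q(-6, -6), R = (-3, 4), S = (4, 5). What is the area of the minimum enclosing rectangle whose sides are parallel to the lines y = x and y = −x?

94.5

In coordinates u = x + y, v = x − y the rectangle is axis-aligned; the map (x,y)→(u,v) scales areas by 2.
u-values: 2, -12, 1, 9; range = 9 − (-12) = 21.
v-values: 2, 0, -7, -1; range = 2 − (-7) = 9.
Area = (21 × 9) / 2 = 94.5.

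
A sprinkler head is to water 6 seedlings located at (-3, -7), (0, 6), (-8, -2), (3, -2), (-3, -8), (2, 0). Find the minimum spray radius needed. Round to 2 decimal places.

7.16

A smallest enclosing disk is always determined by at most three of the input points on its boundary.
The farthest pair is (0, 6)–(-3, -8) with squared distance 205. The circle on this segment as diameter has centre (-1.5, -1) and r² = 205/4 = 51.25.
Check (-3, -7): distance² to centre = 38.25 ≤ 51.25, so it lies inside.
All remaining points lie in this disk, and no smaller disk contains both endpoints, so this is the minimum enclosing circle.
r = √(51.25) ≈ 7.16.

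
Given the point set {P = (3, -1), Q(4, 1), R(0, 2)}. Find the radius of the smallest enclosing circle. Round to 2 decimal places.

2.17

Side lengths²: PQ² = 5, PR² = 18, QR² = 17.
Since PR² = 18 < 17 + 5 = 22, the triangle is acute, so the smallest enclosing circle is the circumcircle.
Circumcentre = (11/6, 5/6), r² = 85/18.
r = √(85/18) ≈ 2.17.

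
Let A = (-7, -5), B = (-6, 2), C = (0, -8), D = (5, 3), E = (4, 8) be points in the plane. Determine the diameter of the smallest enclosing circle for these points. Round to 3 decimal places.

17.249

A smallest enclosing disk is always determined by at most three of the input points on its boundary.
The minimum enclosing circle is determined by three boundary points: A, C, E.
Their circumcentre is (-14/31, 19/31) with r² = 71485/961.
The farthest remaining point D is at distance² 34037/961 ≤ 71485/961.
Diameter = 2r = 2√(71485/961) ≈ 17.249.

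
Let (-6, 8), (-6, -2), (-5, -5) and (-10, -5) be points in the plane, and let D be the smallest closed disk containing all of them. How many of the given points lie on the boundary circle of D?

The minimum enclosing circle is determined by three boundary points: (-6, 8), (-5, -5), (-10, -5).
Their circumcentre is (-7.5, 35/26) with r² = 15725/338.
The farthest remaining point (-6, -2) is at distance² 4545/338 ≤ 15725/338.
The points at distance exactly r from the centre are (-6, 8), (-5, -5), (-10, -5) — 3 points.

3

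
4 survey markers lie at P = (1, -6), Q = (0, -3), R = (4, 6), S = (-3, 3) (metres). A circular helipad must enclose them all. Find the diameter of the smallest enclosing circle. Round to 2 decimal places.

A smallest enclosing disk is always determined by at most three of the input points on its boundary.
The minimum enclosing circle is determined by three boundary points: P, R, S.
Their circumcentre is (2.42, 0.02) with r² = 38.2568.
The farthest remaining point Q is at distance² 14.9768 ≤ 38.2568.
Diameter = 2r = 2√(38.2568) ≈ 12.37.

12.37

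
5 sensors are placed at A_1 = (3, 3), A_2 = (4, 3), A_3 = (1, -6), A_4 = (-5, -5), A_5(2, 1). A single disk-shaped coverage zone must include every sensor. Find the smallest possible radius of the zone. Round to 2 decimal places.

6.02

By Welzl's lemma the MEC is supported by two points (diametrically opposite) or three points (on a circumcircle).
The farthest pair is A_2–A_4 with squared distance 145. The circle on this segment as diameter has centre (-0.5, -1) and r² = 145/4 = 36.25.
Check A_1: distance² to centre = 28.25 ≤ 36.25, so it lies inside.
All remaining points lie in this disk, and no smaller disk contains both endpoints, so this is the minimum enclosing circle.
r = √(36.25) ≈ 6.02.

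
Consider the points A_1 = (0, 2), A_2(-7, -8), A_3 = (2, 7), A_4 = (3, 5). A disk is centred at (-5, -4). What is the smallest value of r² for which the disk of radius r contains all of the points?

170

The required radius is the distance from (-5, -4) to the farthest point.
Squared distances: 61, 20, 170, 145.
Maximum is 170, attained at A_3.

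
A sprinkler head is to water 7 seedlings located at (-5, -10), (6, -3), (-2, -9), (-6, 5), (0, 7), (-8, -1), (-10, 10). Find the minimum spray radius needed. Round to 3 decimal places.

By Welzl's lemma the MEC is supported by two points (diametrically opposite) or three points (on a circumcircle).
The minimum enclosing circle is determined by three boundary points: (-5, -10), (6, -3), (-10, 10).
Their circumcentre is (-25/6, 5/6) with r² = 2125/18.
The farthest remaining point (-2, -9) is at distance² 1825/18 ≤ 2125/18.
r = √(2125/18) ≈ 10.865.

10.865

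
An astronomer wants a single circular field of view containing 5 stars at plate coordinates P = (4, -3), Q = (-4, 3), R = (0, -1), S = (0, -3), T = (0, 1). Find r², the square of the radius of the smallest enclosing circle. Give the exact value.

The minimum enclosing circle of a finite set is fixed by two of the points (as a diameter) or three (as a circumcircle).
The farthest pair is P–Q with squared distance 100. The circle on this segment as diameter has centre (0, 0) and r² = 100/4 = 25.
Check R: distance² to centre = 1 ≤ 25, so it lies inside.
All remaining points lie in this disk, and no smaller disk contains both endpoints, so this is the minimum enclosing circle.

25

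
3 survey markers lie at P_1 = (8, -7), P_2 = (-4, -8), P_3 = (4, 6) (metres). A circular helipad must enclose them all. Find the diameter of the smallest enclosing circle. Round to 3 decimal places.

Side lengths²: P_1P_2² = 145, P_1P_3² = 185, P_2P_3² = 260.
Since P_2P_3² = 260 < 185 + 145 = 330, the triangle is acute, so the smallest enclosing circle is the circumcircle.
Circumcentre = (1.53125, -1.875), r² = 68.1103515625.
Diameter = 2r = 2√(68.1103515625) ≈ 16.506.

16.506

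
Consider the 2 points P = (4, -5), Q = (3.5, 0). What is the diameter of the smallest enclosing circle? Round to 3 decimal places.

5.025

The smallest circle enclosing two points has them as diameter endpoints.
Centre = midpoint = (3.75, -2.5); r² = |PQ|²/4 = 25.25/4 = 6.3125.
Diameter = 2r = 2√(6.3125) ≈ 5.025.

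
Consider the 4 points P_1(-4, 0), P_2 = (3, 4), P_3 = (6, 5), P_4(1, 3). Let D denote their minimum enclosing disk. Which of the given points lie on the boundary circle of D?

P_1, P_3

A smallest enclosing disk is always determined by at most three of the input points on its boundary.
The farthest pair is P_1–P_3 with squared distance 125. The circle on this segment as diameter has centre (1, 2.5) and r² = 125/4 = 31.25.
Check P_2: distance² to centre = 6.25 ≤ 31.25, so it lies inside.
All remaining points lie in this disk, and no smaller disk contains both endpoints, so this is the minimum enclosing circle.
The points at distance exactly r from the centre are P_1, P_3 — 2 points.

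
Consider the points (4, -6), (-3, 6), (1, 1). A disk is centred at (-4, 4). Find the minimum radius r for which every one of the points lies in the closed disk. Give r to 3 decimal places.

12.806

The required radius is the distance from (-4, 4) to the farthest point.
Squared distances: 164, 5, 34.
Maximum is 164, attained at (4, -6).
r = √164 ≈ 12.806.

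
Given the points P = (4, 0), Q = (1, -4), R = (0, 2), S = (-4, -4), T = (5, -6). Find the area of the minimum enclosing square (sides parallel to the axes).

The bounding box has width 9 and height 8.
An axis-aligned square enclosing the set must have side ≥ max(width, height).
So the minimum side is max(9, 8) = 9.
Area = 9² = 81.

81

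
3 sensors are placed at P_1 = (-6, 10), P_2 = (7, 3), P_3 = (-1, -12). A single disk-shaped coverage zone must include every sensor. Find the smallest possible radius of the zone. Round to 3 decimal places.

11.281

Side lengths²: P_1P_2² = 218, P_1P_3² = 509, P_2P_3² = 289.
Since P_1P_3² = 509 ≥ 289 + 218 = 507, the angle opposite P_1P_3 is not acute, so the smallest enclosing circle has P_1P_3 as diameter.
Centre = midpoint of P_1P_3 = (-3.5, -1), r² = 509/4 = 127.25.
r = √(127.25) ≈ 11.281.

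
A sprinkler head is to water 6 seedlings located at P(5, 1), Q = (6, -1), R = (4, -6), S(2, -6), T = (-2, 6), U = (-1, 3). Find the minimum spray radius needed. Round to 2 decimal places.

6.71

The farthest pair is R–T with squared distance 180. The circle on this segment as diameter has centre (1, 0) and r² = 180/4 = 45.
Check P: distance² to centre = 17 ≤ 45, so it lies inside.
All remaining points lie in this disk, and no smaller disk contains both endpoints, so this is the minimum enclosing circle.
r = √45 ≈ 6.71.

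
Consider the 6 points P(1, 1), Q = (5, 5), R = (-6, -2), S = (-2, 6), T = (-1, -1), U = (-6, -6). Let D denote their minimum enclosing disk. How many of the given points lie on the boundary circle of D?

2

The farthest pair is Q–U with squared distance 242. The circle on this segment as diameter has centre (-0.5, -0.5) and r² = 242/4 = 60.5.
Check P: distance² to centre = 4.5 ≤ 60.5, so it lies inside.
All remaining points lie in this disk, and no smaller disk contains both endpoints, so this is the minimum enclosing circle.
The points at distance exactly r from the centre are Q, U — 2 points.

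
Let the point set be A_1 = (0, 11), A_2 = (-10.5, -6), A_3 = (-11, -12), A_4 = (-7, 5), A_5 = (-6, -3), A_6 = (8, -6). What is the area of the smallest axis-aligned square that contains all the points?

529

The bounding box has width 19 and height 23.
An axis-aligned square enclosing the set must have side ≥ max(width, height).
So the minimum side is max(19, 23) = 23.
Area = 23² = 529.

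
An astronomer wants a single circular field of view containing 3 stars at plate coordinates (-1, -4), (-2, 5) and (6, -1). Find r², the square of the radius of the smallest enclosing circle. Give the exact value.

29725/1089

Call the three points A, B, C in the order given.
Side lengths²: AB² = 82, AC² = 58, BC² = 100.
Since BC² = 100 < 82 + 58 = 140, the triangle is acute, so the smallest enclosing circle is the circumcircle.
Circumcentre = (12/11, 26/33), r² = 29725/1089.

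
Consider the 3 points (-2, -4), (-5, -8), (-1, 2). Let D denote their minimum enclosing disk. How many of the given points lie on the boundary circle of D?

2

Call the three points A, B, C in the order given.
Side lengths²: AB² = 25, AC² = 37, BC² = 116.
Since BC² = 116 ≥ 37 + 25 = 62, the angle opposite BC is not acute, so the smallest enclosing circle has BC as diameter.
Centre = midpoint of BC = (-3, -3), r² = 116/4 = 29.
The points at distance exactly r from the centre are (-5, -8), (-1, 2) — 2 points.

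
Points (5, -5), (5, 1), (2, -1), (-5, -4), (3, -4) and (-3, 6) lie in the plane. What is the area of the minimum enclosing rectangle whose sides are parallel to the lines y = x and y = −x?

142.5

In coordinates u = x + y, v = x − y the rectangle is axis-aligned; the map (x,y)→(u,v) scales areas by 2.
u-values: 0, 6, 1, -9, -1, 3; range = 6 − (-9) = 15.
v-values: 10, 4, 3, -1, 7, -9; range = 10 − (-9) = 19.
Area = (15 × 19) / 2 = 142.5.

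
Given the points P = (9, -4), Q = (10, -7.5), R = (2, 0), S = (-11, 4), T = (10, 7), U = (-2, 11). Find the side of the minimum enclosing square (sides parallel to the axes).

21

The bounding box has width 21 and height 18.5.
An axis-aligned square enclosing the set must have side ≥ max(width, height).
So the minimum side is max(21, 18.5) = 21.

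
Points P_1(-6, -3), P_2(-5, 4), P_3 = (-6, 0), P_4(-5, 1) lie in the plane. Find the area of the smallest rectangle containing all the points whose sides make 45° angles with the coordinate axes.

24

In coordinates u = x + y, v = x − y the rectangle is axis-aligned; the map (x,y)→(u,v) scales areas by 2.
u-values: -9, -1, -6, -4; range = -1 − (-9) = 8.
v-values: -3, -9, -6, -6; range = -3 − (-9) = 6.
Area = (8 × 6) / 2 = 24.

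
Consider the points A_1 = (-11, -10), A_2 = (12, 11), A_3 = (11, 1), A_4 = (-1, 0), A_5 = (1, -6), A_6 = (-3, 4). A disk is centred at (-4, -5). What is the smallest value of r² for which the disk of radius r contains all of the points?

The required radius is the distance from (-4, -5) to the farthest point.
Squared distances: 74, 512, 261, 34, 26, 82.
Maximum is 512, attained at A_2.

512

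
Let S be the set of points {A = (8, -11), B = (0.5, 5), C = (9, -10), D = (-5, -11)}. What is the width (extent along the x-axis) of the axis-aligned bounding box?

max x = 9, min x = -5, so width = 14.

14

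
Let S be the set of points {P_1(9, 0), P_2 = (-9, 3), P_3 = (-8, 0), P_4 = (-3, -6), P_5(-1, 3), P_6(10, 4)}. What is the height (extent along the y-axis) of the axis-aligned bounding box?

10

max y = 4, min y = -6, so height = 10.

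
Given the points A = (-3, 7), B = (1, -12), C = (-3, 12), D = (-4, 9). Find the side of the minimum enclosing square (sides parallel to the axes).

24

The bounding box has width 5 and height 24.
An axis-aligned square enclosing the set must have side ≥ max(width, height).
So the minimum side is max(5, 24) = 24.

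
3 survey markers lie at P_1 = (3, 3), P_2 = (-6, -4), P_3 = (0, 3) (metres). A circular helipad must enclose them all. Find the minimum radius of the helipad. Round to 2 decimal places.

5.70

Side lengths²: P_1P_2² = 130, P_1P_3² = 9, P_2P_3² = 85.
Since P_1P_2² = 130 ≥ 85 + 9 = 94, the angle opposite P_1P_2 is not acute, so the smallest enclosing circle has P_1P_2 as diameter.
Centre = midpoint of P_1P_2 = (-1.5, -0.5), r² = 130/4 = 32.5.
r = √(32.5) ≈ 5.70.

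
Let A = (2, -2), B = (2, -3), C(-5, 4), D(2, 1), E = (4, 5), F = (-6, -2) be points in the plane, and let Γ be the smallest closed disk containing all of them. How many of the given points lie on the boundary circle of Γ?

The farthest pair is E–F with squared distance 149. The circle on this segment as diameter has centre (-1, 1.5) and r² = 149/4 = 37.25.
Check A: distance² to centre = 21.25 ≤ 37.25, so it lies inside.
All remaining points lie in this disk, and no smaller disk contains both endpoints, so this is the minimum enclosing circle.
The points at distance exactly r from the centre are E, F — 2 points.

2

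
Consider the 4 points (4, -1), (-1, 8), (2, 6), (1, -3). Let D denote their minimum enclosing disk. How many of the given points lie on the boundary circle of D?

2

The minimum enclosing circle of a finite set is fixed by two of the points (as a diameter) or three (as a circumcircle).
The farthest pair is (-1, 8)–(1, -3) with squared distance 125. The circle on this segment as diameter has centre (0, 2.5) and r² = 125/4 = 31.25.
Check (4, -1): distance² to centre = 28.25 ≤ 31.25, so it lies inside.
All remaining points lie in this disk, and no smaller disk contains both endpoints, so this is the minimum enclosing circle.
The points at distance exactly r from the centre are (-1, 8), (1, -3) — 2 points.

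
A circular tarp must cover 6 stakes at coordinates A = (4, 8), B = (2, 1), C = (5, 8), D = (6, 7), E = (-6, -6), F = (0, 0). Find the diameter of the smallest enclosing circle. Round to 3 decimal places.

17.804

A smallest enclosing disk is always determined by at most three of the input points on its boundary.
The farthest pair is C–E with squared distance 317. The circle on this segment as diameter has centre (-0.5, 1) and r² = 317/4 = 79.25.
Check A: distance² to centre = 69.25 ≤ 79.25, so it lies inside.
All remaining points lie in this disk, and no smaller disk contains both endpoints, so this is the minimum enclosing circle.
Diameter = 2r = 2√(79.25) ≈ 17.804.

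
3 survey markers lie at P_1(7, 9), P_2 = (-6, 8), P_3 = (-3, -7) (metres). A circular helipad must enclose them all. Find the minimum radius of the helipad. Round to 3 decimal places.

9.503

Side lengths²: P_1P_2² = 170, P_1P_3² = 356, P_2P_3² = 234.
Since P_1P_3² = 356 < 234 + 170 = 404, the triangle is acute, so the smallest enclosing circle is the circumcircle.
Circumcentre = (34/33, 53/33), r² = 98345/1089.
r = √(98345/1089) ≈ 9.503.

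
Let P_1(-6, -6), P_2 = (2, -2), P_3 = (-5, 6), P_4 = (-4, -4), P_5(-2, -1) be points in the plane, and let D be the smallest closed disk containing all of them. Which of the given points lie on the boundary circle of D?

P_1, P_2, P_3

A smallest enclosing disk is always determined by at most three of the input points on its boundary.
The minimum enclosing circle is determined by three boundary points: P_1, P_2, P_3.
Their circumcentre is (-181/46, -3/23) with r² = 81925/2116.
The farthest remaining point P_4 is at distance² 31693/2116 ≤ 81925/2116.
The points at distance exactly r from the centre are P_1, P_2, P_3 — 3 points.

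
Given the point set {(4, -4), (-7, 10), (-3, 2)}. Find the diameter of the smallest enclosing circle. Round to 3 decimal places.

17.804

Call the three points A, B, C in the order given.
Side lengths²: AB² = 317, AC² = 85, BC² = 80.
Since AB² = 317 ≥ 85 + 80 = 165, the angle opposite AB is not acute, so the smallest enclosing circle has AB as diameter.
Centre = midpoint of AB = (-1.5, 3), r² = 317/4 = 79.25.
Diameter = 2r = 2√(79.25) ≈ 17.804.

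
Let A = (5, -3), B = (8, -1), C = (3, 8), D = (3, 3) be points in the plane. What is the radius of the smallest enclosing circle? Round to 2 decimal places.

The minimum enclosing circle of a finite set is fixed by two of the points (as a diameter) or three (as a circumcircle).
The farthest pair is A–C with squared distance 125. The circle on this segment as diameter has centre (4, 2.5) and r² = 125/4 = 31.25.
Check B: distance² to centre = 28.25 ≤ 31.25, so it lies inside.
All remaining points lie in this disk, and no smaller disk contains both endpoints, so this is the minimum enclosing circle.
r = √(31.25) ≈ 5.59.

5.59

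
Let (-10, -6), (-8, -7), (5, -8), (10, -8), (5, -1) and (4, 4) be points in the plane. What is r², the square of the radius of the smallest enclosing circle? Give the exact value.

The minimum enclosing circle is determined by three boundary points: (-10, -6), (10, -8), (4, 4).
Their circumcentre is (3/19, -103/19) with r² = 37370/361.
The farthest remaining point (-8, -7) is at distance² 24925/361 ≤ 37370/361.

37370/361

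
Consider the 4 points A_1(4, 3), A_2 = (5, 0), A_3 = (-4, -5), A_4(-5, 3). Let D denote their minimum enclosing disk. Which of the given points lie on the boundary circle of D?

The minimum enclosing circle is determined by three boundary points: A_1, A_3, A_4.
Their circumcentre is (-0.5, -0.5) with r² = 32.5.
The farthest remaining point A_2 is at distance² 30.5 ≤ 32.5.
The points at distance exactly r from the centre are A_1, A_3, A_4 — 3 points.

A_1, A_3, A_4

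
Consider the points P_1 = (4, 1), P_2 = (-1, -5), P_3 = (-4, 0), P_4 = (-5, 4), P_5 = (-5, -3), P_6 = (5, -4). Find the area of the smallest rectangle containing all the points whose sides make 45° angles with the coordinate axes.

In coordinates u = x + y, v = x − y the rectangle is axis-aligned; the map (x,y)→(u,v) scales areas by 2.
u-values: 5, -6, -4, -1, -8, 1; range = 5 − (-8) = 13.
v-values: 3, 4, -4, -9, -2, 9; range = 9 − (-9) = 18.
Area = (13 × 18) / 2 = 117.

117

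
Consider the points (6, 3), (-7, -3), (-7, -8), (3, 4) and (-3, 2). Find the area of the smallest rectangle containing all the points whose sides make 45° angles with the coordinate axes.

96

In coordinates u = x + y, v = x − y the rectangle is axis-aligned; the map (x,y)→(u,v) scales areas by 2.
u-values: 9, -10, -15, 7, -1; range = 9 − (-15) = 24.
v-values: 3, -4, 1, -1, -5; range = 3 − (-5) = 8.
Area = (24 × 8) / 2 = 96.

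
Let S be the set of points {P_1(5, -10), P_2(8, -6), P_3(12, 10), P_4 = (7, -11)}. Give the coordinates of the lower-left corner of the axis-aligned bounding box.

x-range [5, 12], y-range [-11, 10].
The lower-left corner is (5, -11).

(5, -11)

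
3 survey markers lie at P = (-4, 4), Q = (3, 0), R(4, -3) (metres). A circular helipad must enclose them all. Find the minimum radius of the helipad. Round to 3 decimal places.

5.315

Side lengths²: PQ² = 65, PR² = 113, QR² = 10.
Since PR² = 113 ≥ 65 + 10 = 75, the angle opposite PR is not acute, so the smallest enclosing circle has PR as diameter.
Centre = midpoint of PR = (0, 0.5), r² = 113/4 = 28.25.
r = √(28.25) ≈ 5.315.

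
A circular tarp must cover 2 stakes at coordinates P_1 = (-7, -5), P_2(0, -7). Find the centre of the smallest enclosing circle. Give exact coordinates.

(-3.5, -6)

The smallest circle enclosing two points has them as diameter endpoints.
Centre = midpoint = (-3.5, -6); r² = |P_1P_2|²/4 = 53/4 = 13.25.
Centre = (-3.5, -6).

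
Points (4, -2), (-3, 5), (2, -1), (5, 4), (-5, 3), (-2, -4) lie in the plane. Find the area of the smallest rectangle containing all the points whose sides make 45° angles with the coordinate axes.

105

In coordinates u = x + y, v = x − y the rectangle is axis-aligned; the map (x,y)→(u,v) scales areas by 2.
u-values: 2, 2, 1, 9, -2, -6; range = 9 − (-6) = 15.
v-values: 6, -8, 3, 1, -8, 2; range = 6 − (-8) = 14.
Area = (15 × 14) / 2 = 105.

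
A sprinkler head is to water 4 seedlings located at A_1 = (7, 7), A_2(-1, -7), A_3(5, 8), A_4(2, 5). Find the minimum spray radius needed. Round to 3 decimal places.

By Welzl's lemma the MEC is supported by two points (diametrically opposite) or three points (on a circumcircle).
The minimum enclosing circle is determined by three boundary points: A_1, A_2, A_3.
Their circumcentre is (29/12, 1/3) with r² = 9425/144.
The farthest remaining point A_4 is at distance² 3161/144 ≤ 9425/144.
r = √(9425/144) ≈ 8.090.

8.090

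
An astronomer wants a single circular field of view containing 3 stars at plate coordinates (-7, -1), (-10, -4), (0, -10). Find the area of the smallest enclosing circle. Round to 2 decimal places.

Call the three points A, B, C in the order given.
Side lengths²: AB² = 18, AC² = 130, BC² = 136.
Since BC² = 136 < 130 + 18 = 148, the triangle is acute, so the smallest enclosing circle is the circumcircle.
Circumcentre = (-4.625, -6.375), r² = 34.53125.
Area = π·r² = π·34.53125 ≈ 108.48.

108.48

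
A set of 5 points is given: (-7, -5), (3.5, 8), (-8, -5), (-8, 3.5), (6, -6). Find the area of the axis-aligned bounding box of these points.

x ranges over [-8, 6], width 14.
y ranges over [-6, 8], height 14.
Area = 14 × 14 = 196.

196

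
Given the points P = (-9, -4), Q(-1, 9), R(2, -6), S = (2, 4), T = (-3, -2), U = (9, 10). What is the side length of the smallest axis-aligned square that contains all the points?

18

The bounding box has width 18 and height 16.
An axis-aligned square enclosing the set must have side ≥ max(width, height).
So the minimum side is max(18, 16) = 18.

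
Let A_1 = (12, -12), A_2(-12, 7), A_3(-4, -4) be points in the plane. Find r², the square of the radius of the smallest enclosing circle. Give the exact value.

234.25

Side lengths²: A_1A_2² = 937, A_1A_3² = 320, A_2A_3² = 185.
Since A_1A_2² = 937 ≥ 320 + 185 = 505, the angle opposite A_1A_2 is not acute, so the smallest enclosing circle has A_1A_2 as diameter.
Centre = midpoint of A_1A_2 = (0, -2.5), r² = 937/4 = 234.25.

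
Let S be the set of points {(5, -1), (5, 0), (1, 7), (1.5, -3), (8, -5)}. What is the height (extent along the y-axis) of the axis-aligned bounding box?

max y = 7, min y = -5, so height = 12.

12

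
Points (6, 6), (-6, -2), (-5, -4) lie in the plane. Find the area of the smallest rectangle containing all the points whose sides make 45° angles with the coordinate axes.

42

In coordinates u = x + y, v = x − y the rectangle is axis-aligned; the map (x,y)→(u,v) scales areas by 2.
u-values: 12, -8, -9; range = 12 − (-9) = 21.
v-values: 0, -4, -1; range = 0 − (-4) = 4.
Area = (21 × 4) / 2 = 42.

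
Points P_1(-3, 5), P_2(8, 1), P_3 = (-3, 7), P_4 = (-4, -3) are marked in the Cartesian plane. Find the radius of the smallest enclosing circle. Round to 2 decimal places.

6.87

The minimum enclosing circle is determined by three boundary points: P_2, P_3, P_4.
Their circumcentre is (67/58, 89/58) with r² = 79285/1682.
The farthest remaining point P_1 is at distance² 49241/1682 ≤ 79285/1682.
r = √(79285/1682) ≈ 6.87.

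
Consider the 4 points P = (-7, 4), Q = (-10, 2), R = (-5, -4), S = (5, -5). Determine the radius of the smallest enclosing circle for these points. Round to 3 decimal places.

By Welzl's lemma the MEC is supported by two points (diametrically opposite) or three points (on a circumcircle).
The farthest pair is Q–S with squared distance 274. The circle on this segment as diameter has centre (-2.5, -1.5) and r² = 274/4 = 68.5.
Check P: distance² to centre = 50.5 ≤ 68.5, so it lies inside.
All remaining points lie in this disk, and no smaller disk contains both endpoints, so this is the minimum enclosing circle.
r = √(68.5) ≈ 8.276.

8.276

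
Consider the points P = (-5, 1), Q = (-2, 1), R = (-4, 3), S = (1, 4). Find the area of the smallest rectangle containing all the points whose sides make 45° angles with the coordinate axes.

18

In coordinates u = x + y, v = x − y the rectangle is axis-aligned; the map (x,y)→(u,v) scales areas by 2.
u-values: -4, -1, -1, 5; range = 5 − (-4) = 9.
v-values: -6, -3, -7, -3; range = -3 − (-7) = 4.
Area = (9 × 4) / 2 = 18.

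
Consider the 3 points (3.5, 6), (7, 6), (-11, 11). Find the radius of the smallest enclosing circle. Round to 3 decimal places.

Call the three points A, B, C in the order given.
Side lengths²: AB² = 12.25, AC² = 235.25, BC² = 349.
Since BC² = 349 ≥ 235.25 + 12.25 = 247.5, the angle opposite BC is not acute, so the smallest enclosing circle has BC as diameter.
Centre = midpoint of BC = (-2, 8.5), r² = 349/4 = 87.25.
r = √(87.25) ≈ 9.341.

9.341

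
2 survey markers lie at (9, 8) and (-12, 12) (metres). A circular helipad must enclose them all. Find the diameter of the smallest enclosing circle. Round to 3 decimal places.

The smallest circle enclosing two points has them as diameter endpoints.
Centre = midpoint = (-1.5, 10); r² = |(9, 8)−(-12, 12)|²/4 = 457/4 = 114.25.
Diameter = 2r = 2√(114.25) ≈ 21.378.

21.378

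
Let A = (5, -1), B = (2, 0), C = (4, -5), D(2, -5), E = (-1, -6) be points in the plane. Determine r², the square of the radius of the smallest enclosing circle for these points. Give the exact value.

15.25

A smallest enclosing disk is always determined by at most three of the input points on its boundary.
The farthest pair is A–E with squared distance 61. The circle on this segment as diameter has centre (2, -3.5) and r² = 61/4 = 15.25.
Check B: distance² to centre = 12.25 ≤ 15.25, so it lies inside.
All remaining points lie in this disk, and no smaller disk contains both endpoints, so this is the minimum enclosing circle.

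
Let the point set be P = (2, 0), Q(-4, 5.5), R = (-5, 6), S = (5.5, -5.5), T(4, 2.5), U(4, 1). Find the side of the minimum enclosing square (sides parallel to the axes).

The bounding box has width 10.5 and height 11.5.
An axis-aligned square enclosing the set must have side ≥ max(width, height).
So the minimum side is max(10.5, 11.5) = 11.5.

11.5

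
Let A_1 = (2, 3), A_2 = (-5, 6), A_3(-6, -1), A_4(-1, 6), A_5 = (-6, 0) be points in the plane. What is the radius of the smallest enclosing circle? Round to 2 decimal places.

4.63

The minimum enclosing circle of a finite set is fixed by two of the points (as a diameter) or three (as a circumcircle).
The minimum enclosing circle is determined by three boundary points: A_1, A_2, A_3.
Their circumcentre is (-33/13, 27/13) with r² = 3625/169.
The farthest remaining point A_4 is at distance² 3001/169 ≤ 3625/169.
r = √(3625/169) ≈ 4.63.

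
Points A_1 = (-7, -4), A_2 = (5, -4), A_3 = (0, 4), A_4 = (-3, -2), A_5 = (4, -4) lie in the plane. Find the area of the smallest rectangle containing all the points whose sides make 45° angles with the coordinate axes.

In coordinates u = x + y, v = x − y the rectangle is axis-aligned; the map (x,y)→(u,v) scales areas by 2.
u-values: -11, 1, 4, -5, 0; range = 4 − (-11) = 15.
v-values: -3, 9, -4, -1, 8; range = 9 − (-4) = 13.
Area = (15 × 13) / 2 = 97.5.

97.5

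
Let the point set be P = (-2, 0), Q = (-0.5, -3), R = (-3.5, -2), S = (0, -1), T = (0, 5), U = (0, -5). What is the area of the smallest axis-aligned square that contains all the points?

The bounding box has width 3.5 and height 10.
An axis-aligned square enclosing the set must have side ≥ max(width, height).
So the minimum side is max(3.5, 10) = 10.
Area = 10² = 100.

100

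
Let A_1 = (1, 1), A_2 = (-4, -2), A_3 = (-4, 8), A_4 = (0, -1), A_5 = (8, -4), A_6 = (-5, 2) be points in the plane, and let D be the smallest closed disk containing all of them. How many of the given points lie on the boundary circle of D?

By Welzl's lemma the MEC is supported by two points (diametrically opposite) or three points (on a circumcircle).
The farthest pair is A_3–A_5 with squared distance 288. The circle on this segment as diameter has centre (2, 2) and r² = 288/4 = 72.
Check A_1: distance² to centre = 2 ≤ 72, so it lies inside.
All remaining points lie in this disk, and no smaller disk contains both endpoints, so this is the minimum enclosing circle.
The points at distance exactly r from the centre are A_3, A_5 — 2 points.

2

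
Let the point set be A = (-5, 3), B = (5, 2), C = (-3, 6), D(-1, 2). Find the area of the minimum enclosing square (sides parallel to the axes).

The bounding box has width 10 and height 4.
An axis-aligned square enclosing the set must have side ≥ max(width, height).
So the minimum side is max(10, 4) = 10.
Area = 10² = 100.

100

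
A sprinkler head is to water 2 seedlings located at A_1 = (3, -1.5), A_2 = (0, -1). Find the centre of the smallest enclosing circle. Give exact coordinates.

The smallest circle enclosing two points has them as diameter endpoints.
Centre = midpoint = (1.5, -1.25); r² = |A_1A_2|²/4 = 9.25/4 = 2.3125.
Centre = (1.5, -1.25).

(1.5, -1.25)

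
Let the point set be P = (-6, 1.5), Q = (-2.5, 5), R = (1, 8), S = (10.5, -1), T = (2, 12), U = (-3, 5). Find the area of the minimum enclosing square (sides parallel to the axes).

272.25

The bounding box has width 16.5 and height 13.
An axis-aligned square enclosing the set must have side ≥ max(width, height).
So the minimum side is max(16.5, 13) = 16.5.
Area = 16.5² = 272.25.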